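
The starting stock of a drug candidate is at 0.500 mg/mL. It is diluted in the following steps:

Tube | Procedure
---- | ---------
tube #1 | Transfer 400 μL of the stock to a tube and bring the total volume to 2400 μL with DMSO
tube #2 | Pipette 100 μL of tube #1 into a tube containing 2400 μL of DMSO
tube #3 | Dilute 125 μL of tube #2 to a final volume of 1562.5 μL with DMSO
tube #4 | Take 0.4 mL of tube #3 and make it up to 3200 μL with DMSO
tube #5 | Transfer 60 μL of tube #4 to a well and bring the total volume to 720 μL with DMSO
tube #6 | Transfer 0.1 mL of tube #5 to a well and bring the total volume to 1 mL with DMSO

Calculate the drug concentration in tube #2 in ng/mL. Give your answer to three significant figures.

Step 1: 400 μL brought to 2400 μL → factor 2400/400 = 6
Step 2: 100 μL + 2400 μL = 2500 μL total → factor 2500/100 = 25
Dilution factor through tube #2 = 6 × 25 = 150
[tube #2] = 0.500 mg/mL / 150 = 0.003333 mg/mL = 3.33 × 10^3 ng/mL

3.33 × 10^3 ng/mL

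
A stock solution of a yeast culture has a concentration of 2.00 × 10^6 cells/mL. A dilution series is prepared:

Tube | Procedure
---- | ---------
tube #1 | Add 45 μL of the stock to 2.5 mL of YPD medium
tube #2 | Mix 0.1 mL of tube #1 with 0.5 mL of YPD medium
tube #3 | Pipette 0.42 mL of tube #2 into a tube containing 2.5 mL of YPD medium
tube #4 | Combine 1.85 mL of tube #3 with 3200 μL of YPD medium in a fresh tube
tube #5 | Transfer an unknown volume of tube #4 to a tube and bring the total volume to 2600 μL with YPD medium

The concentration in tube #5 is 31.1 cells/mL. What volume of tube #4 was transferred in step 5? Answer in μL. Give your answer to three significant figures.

260 μL

Step 1: 45 μL + 2.5 mL = 2545 μL total → factor 2545/45 = 56.556
Step 2: 0.1 mL + 0.5 mL = 0.6 mL total → factor 0.6/0.1 = 6
Step 3: 0.42 mL + 2.5 mL = 2.92 mL total → factor 2.92/0.42 = 6.9524
Step 4: 1.85 mL + 3200 μL = 5.05 mL total → factor 5.05/1.85 = 2.7297
Step 5: v brought to 2600 μL → factor = 2600 μL/v
Product of known-step factors = 6439.9
Overall factor = 2.00 × 10^6 cells/mL / (31.1 cells/mL) = 64309
Step-5 factor = 64309 / 6439.9 = 9.986
v = 2600 μL / 9.986 = 260 μL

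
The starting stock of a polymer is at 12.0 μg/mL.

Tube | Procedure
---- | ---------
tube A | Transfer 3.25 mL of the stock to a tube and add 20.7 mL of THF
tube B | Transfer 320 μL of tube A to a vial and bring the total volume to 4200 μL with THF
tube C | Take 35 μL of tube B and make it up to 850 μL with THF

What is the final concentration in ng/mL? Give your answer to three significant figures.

Step 1: 3.25 mL + 20.7 mL = 23.95 mL total → factor 23.95/3.25 = 7.3692
Step 2: 320 μL brought to 4200 μL → factor 4200/320 = 13.125
Step 3: 35 μL brought to 850 μL → factor 850/35 = 24.286
Overall dilution factor = 7.3692 × 13.125 × 24.286 = 2348.9
Final = 12.0 μg/mL / 2348.9 = 0.005109 μg/mL = 5.11 ng/mL

5.11 ng/mL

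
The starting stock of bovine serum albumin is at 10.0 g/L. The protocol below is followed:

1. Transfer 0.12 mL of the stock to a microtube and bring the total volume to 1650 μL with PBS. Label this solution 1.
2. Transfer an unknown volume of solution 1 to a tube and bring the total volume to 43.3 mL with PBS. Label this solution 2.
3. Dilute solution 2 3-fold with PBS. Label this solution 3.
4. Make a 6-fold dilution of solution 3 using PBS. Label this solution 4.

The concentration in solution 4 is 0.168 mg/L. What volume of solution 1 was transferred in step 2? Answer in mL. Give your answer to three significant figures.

0.180 mL

Step 1: 0.12 mL brought to 1650 μL → factor 1.65/0.12 = 13.75
Step 2: v brought to 43.3 mL → factor = 43.3 mL/v
Step 3: 3-fold → factor 3
Step 4: 6-fold → factor 6
Product of known-step factors = 247.5
Overall factor = 10.0 g/L / (0.168 mg/L) = 59524
Step-2 factor = 59524 / 247.5 = 240.5
v = 43.3 mL / 240.5 = 0.180 mL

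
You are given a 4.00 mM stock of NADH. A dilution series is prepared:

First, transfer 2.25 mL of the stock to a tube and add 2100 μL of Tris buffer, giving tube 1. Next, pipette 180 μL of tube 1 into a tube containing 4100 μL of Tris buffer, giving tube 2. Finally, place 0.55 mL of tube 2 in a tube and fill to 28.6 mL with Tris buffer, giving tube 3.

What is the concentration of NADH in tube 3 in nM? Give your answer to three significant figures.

Step 1: 2.25 mL + 2100 μL = 4.35 mL total → factor 4.35/2.25 = 1.9333
Step 2: 180 μL + 4100 μL = 4280 μL total → factor 4280/180 = 23.778
Step 3: 0.55 mL brought to 28.6 mL → factor 28.6/0.55 = 52
Overall dilution factor = 1.9333 × 23.778 × 52 = 2390.5
Final = 4.00 mM / 2390.5 = 0.001673 mM = 1.67 × 10^3 nM

1.67 × 10^3 nM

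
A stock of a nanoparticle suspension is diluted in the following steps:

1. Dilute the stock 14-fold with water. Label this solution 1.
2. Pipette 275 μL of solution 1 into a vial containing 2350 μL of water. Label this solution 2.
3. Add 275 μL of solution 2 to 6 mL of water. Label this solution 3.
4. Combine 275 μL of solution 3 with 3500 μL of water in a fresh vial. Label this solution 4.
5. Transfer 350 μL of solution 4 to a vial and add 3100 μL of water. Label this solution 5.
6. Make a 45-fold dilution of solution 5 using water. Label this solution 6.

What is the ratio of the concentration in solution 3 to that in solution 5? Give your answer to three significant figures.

135

Step 1: 14-fold → factor 14
Step 2: 275 μL + 2350 μL = 2625 μL total → factor 2625/275 = 9.5455
Step 3: 275 μL + 6 mL = 6275 μL total → factor 6275/275 = 22.818
Step 4: 275 μL + 3500 μL = 3775 μL total → factor 3775/275 = 13.727
Step 5: 350 μL + 3100 μL = 3450 μL total → factor 3450/350 = 9.8571
Dilution factor to solution 3 = 3049.3; to solution 5 = 4.1261 × 10^5
[solution 3]/[solution 5] = (factor to solution 5)/(factor to solution 3) = 4.1261 × 10^5/3049.3 = 135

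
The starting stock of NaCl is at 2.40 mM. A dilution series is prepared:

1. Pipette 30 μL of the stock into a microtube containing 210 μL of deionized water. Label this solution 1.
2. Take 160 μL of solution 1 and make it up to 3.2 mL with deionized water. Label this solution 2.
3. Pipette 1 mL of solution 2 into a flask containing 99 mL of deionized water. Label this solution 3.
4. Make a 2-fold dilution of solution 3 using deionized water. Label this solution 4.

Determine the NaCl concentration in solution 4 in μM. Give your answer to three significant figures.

0.0750 μM

Step 1: 30 μL + 210 μL = 240 μL total → factor 240/30 = 8
Step 2: 160 μL brought to 3.2 mL → factor 3200/160 = 20
Step 3: 1 mL + 99 mL = 100 mL total → factor 100/1 = 100
Step 4: 2-fold → factor 2
Overall dilution factor = 8 × 20 × 100 × 2 = 32000
Final = 2.40 mM / 32000 = 7.500 × 10^-5 mM = 0.0750 μM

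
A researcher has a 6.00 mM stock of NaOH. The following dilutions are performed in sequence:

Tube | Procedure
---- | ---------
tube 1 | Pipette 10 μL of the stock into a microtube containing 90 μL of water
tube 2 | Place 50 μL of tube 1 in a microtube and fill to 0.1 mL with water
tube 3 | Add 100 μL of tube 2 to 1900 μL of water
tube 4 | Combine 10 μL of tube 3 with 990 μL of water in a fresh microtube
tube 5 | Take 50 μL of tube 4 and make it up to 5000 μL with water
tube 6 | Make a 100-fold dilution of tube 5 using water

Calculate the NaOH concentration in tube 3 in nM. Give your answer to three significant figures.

Step 1: 10 μL + 90 μL = 100 μL total → factor 100/10 = 10
Step 2: 50 μL brought to 0.1 mL → factor 100/50 = 2
Step 3: 100 μL + 1900 μL = 2000 μL total → factor 2000/100 = 20
Dilution factor through tube 3 = 10 × 2 × 20 = 400
[tube 3] = 6.00 mM / 400 = 0.01500 mM = 1.50 × 10^4 nM

1.50 × 10^4 nM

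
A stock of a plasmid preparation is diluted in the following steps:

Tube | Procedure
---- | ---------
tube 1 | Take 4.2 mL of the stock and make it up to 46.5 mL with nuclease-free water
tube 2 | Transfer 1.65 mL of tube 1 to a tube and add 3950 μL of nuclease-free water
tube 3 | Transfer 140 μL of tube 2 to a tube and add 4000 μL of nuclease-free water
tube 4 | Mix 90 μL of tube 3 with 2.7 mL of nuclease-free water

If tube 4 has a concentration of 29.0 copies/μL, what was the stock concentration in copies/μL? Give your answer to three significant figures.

Step 1: 4.2 mL brought to 46.5 mL → factor 46.5/4.2 = 11.071
Step 2: 1.65 mL + 3950 μL = 5.6 mL total → factor 5.6/1.65 = 3.3939
Step 3: 140 μL + 4000 μL = 4140 μL total → factor 4140/140 = 29.571
Step 4: 90 μL + 2.7 mL = 2790 μL total → factor 2790/90 = 31
Overall dilution factor = 11.071 × 3.3939 × 29.571 × 31 = 34446
Stock = 29.0 copies/μL × 34446 = 9.99 × 10^5 copies/μL

9.99 × 10^5 copies/μL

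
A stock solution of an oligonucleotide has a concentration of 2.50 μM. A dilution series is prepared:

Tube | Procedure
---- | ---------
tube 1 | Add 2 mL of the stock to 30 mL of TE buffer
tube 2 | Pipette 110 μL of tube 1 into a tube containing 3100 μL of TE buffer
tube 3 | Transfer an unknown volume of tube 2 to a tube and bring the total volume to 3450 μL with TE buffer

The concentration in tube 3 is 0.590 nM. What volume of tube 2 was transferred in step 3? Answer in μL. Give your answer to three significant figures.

380 μL

Step 1: 2 mL + 30 mL = 32 mL total → factor 32/2 = 16
Step 2: 110 μL + 3100 μL = 3210 μL total → factor 3210/110 = 29.182
Step 3: v brought to 3450 μL → factor = 3450 μL/v
Product of known-step factors = 466.91
Overall factor = 2.50 μM / (0.590 nM) = 4237.3
Step-3 factor = 4237.3 / 466.91 = 9.0752
v = 3450 μL / 9.0752 = 380 μL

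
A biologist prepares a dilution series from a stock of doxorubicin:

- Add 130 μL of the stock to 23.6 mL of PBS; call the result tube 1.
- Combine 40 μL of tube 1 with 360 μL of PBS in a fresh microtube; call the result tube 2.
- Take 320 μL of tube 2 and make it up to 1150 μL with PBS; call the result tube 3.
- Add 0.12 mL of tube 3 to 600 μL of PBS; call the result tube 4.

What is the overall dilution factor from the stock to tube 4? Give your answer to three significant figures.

3.94 × 10^4

Step 1: 130 μL + 23.6 mL = 23730 μL total → factor 23730/130 = 182.54
Step 2: 40 μL + 360 μL = 400 μL total → factor 400/40 = 10
Step 3: 320 μL brought to 1150 μL → factor 1150/320 = 3.5938
Step 4: 0.12 mL + 600 μL = 0.72 mL total → factor 0.72/0.12 = 6
Overall dilution factor = 182.54 × 10 × 3.5938 × 6 = 39360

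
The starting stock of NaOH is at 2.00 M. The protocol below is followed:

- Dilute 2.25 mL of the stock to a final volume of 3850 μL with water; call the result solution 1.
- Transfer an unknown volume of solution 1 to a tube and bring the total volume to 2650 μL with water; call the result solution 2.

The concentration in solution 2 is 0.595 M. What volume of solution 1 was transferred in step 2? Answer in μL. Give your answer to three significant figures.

1.35 × 10^3 μL

Step 1: 2.25 mL brought to 3850 μL → factor 3.85/2.25 = 1.7111
Step 2: v brought to 2650 μL → factor = 2650 μL/v
Product of known-step factors = 1.7111
Overall factor = 2.00 M / (0.595 M) = 3.3613
Step-2 factor = 3.3613 / 1.7111 = 1.9644
v = 2650 μL / 1.9644 = 1.35 × 10^3 μL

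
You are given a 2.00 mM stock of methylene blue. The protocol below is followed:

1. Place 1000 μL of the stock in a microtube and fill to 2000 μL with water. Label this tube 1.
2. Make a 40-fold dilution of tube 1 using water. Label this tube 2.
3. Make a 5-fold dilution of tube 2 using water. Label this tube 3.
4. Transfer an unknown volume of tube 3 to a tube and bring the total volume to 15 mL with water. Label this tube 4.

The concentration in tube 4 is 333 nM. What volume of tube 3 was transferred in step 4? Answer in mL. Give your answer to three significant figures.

Step 1: 1000 μL brought to 2000 μL → factor 2000/1000 = 2
Step 2: 40-fold → factor 40
Step 3: 5-fold → factor 5
Step 4: v brought to 15 mL → factor = 15 mL/v
Product of known-step factors = 400
Overall factor = 2.00 mM / (333 nM) = 6006
Step-4 factor = 6006 / 400 = 15.015
v = 15 mL / 15.015 = 0.999 mL

0.999 mL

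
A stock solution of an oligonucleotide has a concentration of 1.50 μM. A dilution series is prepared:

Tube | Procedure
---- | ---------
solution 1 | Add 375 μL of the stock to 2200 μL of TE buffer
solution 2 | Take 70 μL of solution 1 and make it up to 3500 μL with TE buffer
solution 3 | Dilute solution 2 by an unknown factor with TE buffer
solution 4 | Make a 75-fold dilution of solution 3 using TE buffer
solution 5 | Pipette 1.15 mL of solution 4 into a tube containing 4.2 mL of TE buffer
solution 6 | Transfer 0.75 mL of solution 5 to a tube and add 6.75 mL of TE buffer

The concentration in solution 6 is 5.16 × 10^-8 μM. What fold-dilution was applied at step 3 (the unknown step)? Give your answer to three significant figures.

Step 1: 375 μL + 2200 μL = 2575 μL total → factor 2575/375 = 6.8667
Step 2: 70 μL brought to 3500 μL → factor 3500/70 = 50
Step 3: unknown factor x
Step 4: 75-fold → factor 75
Step 5: 1.15 mL + 4.2 mL = 5.35 mL total → factor 5.35/1.15 = 4.6522
Step 6: 0.75 mL + 6.75 mL = 7.5 mL total → factor 7.5/0.75 = 10
Product of known-step factors = 1.1979 × 10^6
Overall factor = 1.50 μM / (5.16 × 10^-8 μM) = 2.907 × 10^7
x = 2.907 × 10^7 / 1.1979 × 10^6 = 24.3

24.3-fold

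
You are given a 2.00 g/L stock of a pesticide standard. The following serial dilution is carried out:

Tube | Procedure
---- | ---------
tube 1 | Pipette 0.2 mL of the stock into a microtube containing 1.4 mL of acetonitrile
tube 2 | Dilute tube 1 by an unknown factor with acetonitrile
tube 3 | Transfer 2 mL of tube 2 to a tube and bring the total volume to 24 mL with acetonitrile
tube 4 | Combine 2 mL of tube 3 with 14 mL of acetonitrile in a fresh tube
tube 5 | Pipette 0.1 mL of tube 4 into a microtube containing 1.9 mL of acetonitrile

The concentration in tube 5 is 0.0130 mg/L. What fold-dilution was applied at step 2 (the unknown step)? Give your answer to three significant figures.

Step 1: 0.2 mL + 1.4 mL = 1.6 mL total → factor 1.6/0.2 = 8
Step 2: unknown factor x
Step 3: 2 mL brought to 24 mL → factor 24/2 = 12
Step 4: 2 mL + 14 mL = 16 mL total → factor 16/2 = 8
Step 5: 0.1 mL + 1.9 mL = 2 mL total → factor 2/0.1 = 20
Product of known-step factors = 15360
Overall factor = 2.00 g/L / (0.0130 mg/L) = 1.5385 × 10^5
x = 1.5385 × 10^5 / 15360 = 10.0

10.0-fold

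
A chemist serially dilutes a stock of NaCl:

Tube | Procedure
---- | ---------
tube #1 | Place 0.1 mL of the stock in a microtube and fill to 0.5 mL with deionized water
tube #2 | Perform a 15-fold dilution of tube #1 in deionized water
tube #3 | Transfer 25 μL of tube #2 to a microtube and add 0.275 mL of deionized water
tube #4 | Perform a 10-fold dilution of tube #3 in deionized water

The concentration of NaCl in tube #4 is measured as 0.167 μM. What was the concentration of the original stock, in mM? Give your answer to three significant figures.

1.50 mM

Step 1: 0.1 mL brought to 0.5 mL → factor 0.5/0.1 = 5
Step 2: 15-fold → factor 15
Step 3: 25 μL + 0.275 mL = 300 μL total → factor 300/25 = 12
Step 4: 10-fold → factor 10
Overall dilution factor = 5 × 15 × 12 × 10 = 9000
Stock = 0.167 μM × 9000 = 1503 μM = 1.50 mM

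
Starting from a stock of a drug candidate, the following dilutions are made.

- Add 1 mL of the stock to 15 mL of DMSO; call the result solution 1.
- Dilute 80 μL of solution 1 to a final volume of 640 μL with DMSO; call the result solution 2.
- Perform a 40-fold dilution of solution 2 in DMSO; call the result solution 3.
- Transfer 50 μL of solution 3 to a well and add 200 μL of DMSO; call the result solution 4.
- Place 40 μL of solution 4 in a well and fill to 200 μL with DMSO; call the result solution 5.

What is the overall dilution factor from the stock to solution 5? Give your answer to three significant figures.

1.28 × 10^5

Step 1: 1 mL + 15 mL = 16 mL total → factor 16/1 = 16
Step 2: 80 μL brought to 640 μL → factor 640/80 = 8
Step 3: 40-fold → factor 40
Step 4: 50 μL + 200 μL = 250 μL total → factor 250/50 = 5
Step 5: 40 μL brought to 200 μL → factor 200/40 = 5
Overall dilution factor = 16 × 8 × 40 × 5 × 5 = 1.28 × 10^5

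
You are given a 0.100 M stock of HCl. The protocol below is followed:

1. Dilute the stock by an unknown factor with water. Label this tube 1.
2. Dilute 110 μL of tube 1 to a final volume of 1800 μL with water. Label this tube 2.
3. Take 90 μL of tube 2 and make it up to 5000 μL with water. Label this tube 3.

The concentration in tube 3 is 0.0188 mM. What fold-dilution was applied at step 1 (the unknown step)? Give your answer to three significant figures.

5.85-fold

Step 1: unknown factor x
Step 2: 110 μL brought to 1800 μL → factor 1800/110 = 16.364
Step 3: 90 μL brought to 5000 μL → factor 5000/90 = 55.556
Product of known-step factors = 909.09
Overall factor = 0.100 M / (0.0188 mM) = 5319.1
x = 5319.1 / 909.09 = 5.85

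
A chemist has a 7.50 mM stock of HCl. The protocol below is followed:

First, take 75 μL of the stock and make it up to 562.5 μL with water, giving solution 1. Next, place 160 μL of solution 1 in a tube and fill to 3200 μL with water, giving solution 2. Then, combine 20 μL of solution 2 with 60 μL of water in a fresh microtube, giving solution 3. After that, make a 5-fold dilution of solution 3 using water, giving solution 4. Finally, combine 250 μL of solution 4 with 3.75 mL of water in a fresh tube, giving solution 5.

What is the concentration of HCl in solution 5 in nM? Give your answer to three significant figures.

156 nM

Step 1: 75 μL brought to 562.5 μL → factor 562.5/75 = 7.5
Step 2: 160 μL brought to 3200 μL → factor 3200/160 = 20
Step 3: 20 μL + 60 μL = 80 μL total → factor 80/20 = 4
Step 4: 5-fold → factor 5
Step 5: 250 μL + 3.75 mL = 4000 μL total → factor 4000/250 = 16
Overall dilution factor = 7.5 × 20 × 4 × 5 × 16 = 48000
Final = 7.50 mM / 48000 = 0.0001563 mM = 156 nM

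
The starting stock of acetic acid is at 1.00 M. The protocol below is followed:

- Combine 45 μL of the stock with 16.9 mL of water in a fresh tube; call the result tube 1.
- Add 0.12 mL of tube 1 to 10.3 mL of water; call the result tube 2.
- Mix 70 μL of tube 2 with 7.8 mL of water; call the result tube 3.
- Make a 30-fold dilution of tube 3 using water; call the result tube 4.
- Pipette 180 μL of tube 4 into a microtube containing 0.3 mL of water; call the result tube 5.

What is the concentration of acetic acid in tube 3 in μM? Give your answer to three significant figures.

0.272 μM

Step 1: 45 μL + 16.9 mL = 16945 μL total → factor 16945/45 = 376.56
Step 2: 0.12 mL + 10.3 mL = 10.42 mL total → factor 10.42/0.12 = 86.833
Step 3: 70 μL + 7.8 mL = 7870 μL total → factor 7870/70 = 112.43
Dilution factor through tube 3 = 376.56 × 86.833 × 112.43 = 3.6761 × 10^6
[tube 3] = 1.00 M / 3.6761 × 10^6 = 2.720 × 10^-7 M = 0.272 μM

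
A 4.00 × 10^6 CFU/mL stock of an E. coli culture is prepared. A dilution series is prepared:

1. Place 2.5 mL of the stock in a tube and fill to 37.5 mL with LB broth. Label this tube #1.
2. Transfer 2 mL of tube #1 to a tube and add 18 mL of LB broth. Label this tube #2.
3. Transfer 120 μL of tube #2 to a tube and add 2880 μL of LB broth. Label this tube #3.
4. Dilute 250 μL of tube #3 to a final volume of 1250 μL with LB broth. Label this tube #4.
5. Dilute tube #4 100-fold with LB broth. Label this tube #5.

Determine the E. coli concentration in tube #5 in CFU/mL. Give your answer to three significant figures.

2.13 CFU/mL

Step 1: 2.5 mL brought to 37.5 mL → factor 37.5/2.5 = 15
Step 2: 2 mL + 18 mL = 20 mL total → factor 20/2 = 10
Step 3: 120 μL + 2880 μL = 3000 μL total → factor 3000/120 = 25
Step 4: 250 μL brought to 1250 μL → factor 1250/250 = 5
Step 5: 100-fold → factor 100
Overall dilution factor = 15 × 10 × 25 × 5 × 100 = 1.875 × 10^6
Final = 4.00 × 10^6 CFU/mL / 1.875 × 10^6 = 2.13 CFU/mL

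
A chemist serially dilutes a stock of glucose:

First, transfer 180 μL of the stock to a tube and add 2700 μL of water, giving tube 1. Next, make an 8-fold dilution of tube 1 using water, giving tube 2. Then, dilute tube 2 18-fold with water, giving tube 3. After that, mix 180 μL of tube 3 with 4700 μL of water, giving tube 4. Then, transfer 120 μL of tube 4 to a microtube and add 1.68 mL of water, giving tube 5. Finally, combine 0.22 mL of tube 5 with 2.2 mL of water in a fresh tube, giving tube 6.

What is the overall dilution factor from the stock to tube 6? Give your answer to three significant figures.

1.03 × 10^7

Step 1: 180 μL + 2700 μL = 2880 μL total → factor 2880/180 = 16
Step 2: 8-fold → factor 8
Step 3: 18-fold → factor 18
Step 4: 180 μL + 4700 μL = 4880 μL total → factor 4880/180 = 27.111
Step 5: 120 μL + 1.68 mL = 1800 μL total → factor 1800/120 = 15
Step 6: 0.22 mL + 2.2 mL = 2.42 mL total → factor 2.42/0.22 = 11
Overall dilution factor = 16 × 8 × 18 × 27.111 × 15 × 11 = 1.0307 × 10^7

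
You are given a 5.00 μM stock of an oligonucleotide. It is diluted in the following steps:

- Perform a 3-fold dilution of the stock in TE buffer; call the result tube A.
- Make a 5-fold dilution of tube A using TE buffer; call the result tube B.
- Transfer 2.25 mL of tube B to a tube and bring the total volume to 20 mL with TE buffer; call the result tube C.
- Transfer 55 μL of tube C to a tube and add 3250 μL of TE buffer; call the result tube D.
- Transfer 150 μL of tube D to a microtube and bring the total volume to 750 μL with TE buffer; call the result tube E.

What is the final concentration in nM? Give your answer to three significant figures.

0.125 nM

Step 1: 3-fold → factor 3
Step 2: 5-fold → factor 5
Step 3: 2.25 mL brought to 20 mL → factor 20/2.25 = 8.8889
Step 4: 55 μL + 3250 μL = 3305 μL total → factor 3305/55 = 60.091
Step 5: 150 μL brought to 750 μL → factor 750/150 = 5
Overall dilution factor = 3 × 5 × 8.8889 × 60.091 × 5 = 40061
Final = 5.00 μM / 40061 = 0.0001248 μM = 0.125 nM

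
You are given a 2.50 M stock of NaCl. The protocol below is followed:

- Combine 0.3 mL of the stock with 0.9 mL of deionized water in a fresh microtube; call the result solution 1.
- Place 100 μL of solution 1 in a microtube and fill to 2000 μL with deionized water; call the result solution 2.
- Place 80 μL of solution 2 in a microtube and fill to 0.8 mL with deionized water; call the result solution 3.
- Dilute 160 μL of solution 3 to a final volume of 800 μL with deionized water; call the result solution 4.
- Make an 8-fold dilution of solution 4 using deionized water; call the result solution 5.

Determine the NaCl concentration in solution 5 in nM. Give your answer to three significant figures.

7.81 × 10^4 nM

Step 1: 0.3 mL + 0.9 mL = 1.2 mL total → factor 1.2/0.3 = 4
Step 2: 100 μL brought to 2000 μL → factor 2000/100 = 20
Step 3: 80 μL brought to 0.8 mL → factor 800/80 = 10
Step 4: 160 μL brought to 800 μL → factor 800/160 = 5
Step 5: 8-fold → factor 8
Overall dilution factor = 4 × 20 × 10 × 5 × 8 = 32000
Final = 2.50 M / 32000 = 7.813 × 10^-5 M = 7.81 × 10^4 nM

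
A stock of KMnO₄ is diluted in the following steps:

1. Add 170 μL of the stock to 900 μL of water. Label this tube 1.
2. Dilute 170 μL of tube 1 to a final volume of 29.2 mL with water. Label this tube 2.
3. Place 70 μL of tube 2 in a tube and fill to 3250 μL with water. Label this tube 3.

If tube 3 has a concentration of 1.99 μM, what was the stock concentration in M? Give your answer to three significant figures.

0.0999 M

Step 1: 170 μL + 900 μL = 1070 μL total → factor 1070/170 = 6.2941
Step 2: 170 μL brought to 29.2 mL → factor 29200/170 = 171.76
Step 3: 70 μL brought to 3250 μL → factor 3250/70 = 46.429
Overall dilution factor = 6.2941 × 171.76 × 46.429 = 50194
Stock = 1.99 μM × 50194 = 9.989 × 10^4 μM = 0.0999 M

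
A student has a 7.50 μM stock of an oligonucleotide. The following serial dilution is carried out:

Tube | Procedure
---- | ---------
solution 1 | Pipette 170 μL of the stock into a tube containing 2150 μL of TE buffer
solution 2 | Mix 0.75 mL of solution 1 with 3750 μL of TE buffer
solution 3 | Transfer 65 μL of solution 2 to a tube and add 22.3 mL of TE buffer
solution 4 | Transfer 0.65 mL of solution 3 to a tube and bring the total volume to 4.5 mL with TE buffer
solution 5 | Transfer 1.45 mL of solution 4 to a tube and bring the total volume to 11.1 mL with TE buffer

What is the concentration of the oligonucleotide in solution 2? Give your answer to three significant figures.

Step 1: 170 μL + 2150 μL = 2320 μL total → factor 2320/170 = 13.647
Step 2: 0.75 mL + 3750 μL = 4.5 mL total → factor 4.5/0.75 = 6
Dilution factor through solution 2 = 13.647 × 6 = 81.882
[solution 2] = 7.50 μM / 81.882 = 0.0916 μM

0.0916 μM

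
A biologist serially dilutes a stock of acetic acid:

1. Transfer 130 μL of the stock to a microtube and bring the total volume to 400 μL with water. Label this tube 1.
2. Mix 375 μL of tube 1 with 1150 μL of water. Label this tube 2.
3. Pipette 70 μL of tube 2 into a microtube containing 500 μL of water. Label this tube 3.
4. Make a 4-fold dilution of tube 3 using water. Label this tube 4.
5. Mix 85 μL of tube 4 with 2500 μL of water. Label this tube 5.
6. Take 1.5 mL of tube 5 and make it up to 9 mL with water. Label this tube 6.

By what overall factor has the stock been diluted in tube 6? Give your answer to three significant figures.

7.44 × 10^4

Step 1: 130 μL brought to 400 μL → factor 400/130 = 3.0769
Step 2: 375 μL + 1150 μL = 1525 μL total → factor 1525/375 = 4.0667
Step 3: 70 μL + 500 μL = 570 μL total → factor 570/70 = 8.1429
Step 4: 4-fold → factor 4
Step 5: 85 μL + 2500 μL = 2585 μL total → factor 2585/85 = 30.412
Step 6: 1.5 mL brought to 9 mL → factor 9/1.5 = 6
Overall dilution factor = 3.0769 × 4.0667 × 8.1429 × 4 × 30.412 × 6 = 74368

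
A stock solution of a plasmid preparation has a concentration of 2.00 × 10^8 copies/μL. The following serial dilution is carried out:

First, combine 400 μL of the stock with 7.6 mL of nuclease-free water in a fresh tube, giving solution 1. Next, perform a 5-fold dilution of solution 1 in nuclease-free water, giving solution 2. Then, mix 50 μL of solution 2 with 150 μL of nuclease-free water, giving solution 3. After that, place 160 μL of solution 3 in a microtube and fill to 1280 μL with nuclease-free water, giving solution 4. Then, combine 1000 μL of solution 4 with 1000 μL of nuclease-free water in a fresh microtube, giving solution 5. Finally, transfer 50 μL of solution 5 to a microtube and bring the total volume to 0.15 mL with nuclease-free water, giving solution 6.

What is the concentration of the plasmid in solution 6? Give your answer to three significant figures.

Step 1: 400 μL + 7.6 mL = 8000 μL total → factor 8000/400 = 20
Step 2: 5-fold → factor 5
Step 3: 50 μL + 150 μL = 200 μL total → factor 200/50 = 4
Step 4: 160 μL brought to 1280 μL → factor 1280/160 = 8
Step 5: 1000 μL + 1000 μL = 2000 μL total → factor 2000/1000 = 2
Step 6: 50 μL brought to 0.15 mL → factor 150/50 = 3
Overall dilution factor = 20 × 5 × 4 × 8 × 2 × 3 = 19200
Final = 2.00 × 10^8 copies/μL / 19200 = 1.04 × 10^4 copies/μL

1.04 × 10^4 copies/μL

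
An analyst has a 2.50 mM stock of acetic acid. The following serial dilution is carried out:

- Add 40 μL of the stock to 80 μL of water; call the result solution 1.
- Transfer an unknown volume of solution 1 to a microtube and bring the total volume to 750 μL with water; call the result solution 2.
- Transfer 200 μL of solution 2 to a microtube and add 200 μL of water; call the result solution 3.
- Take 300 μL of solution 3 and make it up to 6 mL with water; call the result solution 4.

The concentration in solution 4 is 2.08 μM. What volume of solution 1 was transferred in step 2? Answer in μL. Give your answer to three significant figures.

74.9 μL

Step 1: 40 μL + 80 μL = 120 μL total → factor 120/40 = 3
Step 2: v brought to 750 μL → factor = 750 μL/v
Step 3: 200 μL + 200 μL = 400 μL total → factor 400/200 = 2
Step 4: 300 μL brought to 6 mL → factor 6000/300 = 20
Product of known-step factors = 120
Overall factor = 2.50 mM / (2.08 μM) = 1201.9
Step-2 factor = 1201.9 / 120 = 10.016
v = 750 μL / 10.016 = 74.9 μL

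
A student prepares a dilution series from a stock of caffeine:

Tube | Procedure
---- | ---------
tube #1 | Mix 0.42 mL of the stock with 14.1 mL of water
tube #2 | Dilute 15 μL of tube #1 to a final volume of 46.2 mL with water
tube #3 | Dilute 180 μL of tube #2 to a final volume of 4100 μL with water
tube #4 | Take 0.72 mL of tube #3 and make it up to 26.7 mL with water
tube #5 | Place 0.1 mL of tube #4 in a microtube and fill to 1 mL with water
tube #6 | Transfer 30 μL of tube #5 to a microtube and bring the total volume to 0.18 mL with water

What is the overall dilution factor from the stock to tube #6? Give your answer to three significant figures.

5.40 × 10^9

Step 1: 0.42 mL + 14.1 mL = 14.52 mL total → factor 14.52/0.42 = 34.571
Step 2: 15 μL brought to 46.2 mL → factor 46200/15 = 3080
Step 3: 180 μL brought to 4100 μL → factor 4100/180 = 22.778
Step 4: 0.72 mL brought to 26.7 mL → factor 26.7/0.72 = 37.083
Step 5: 0.1 mL brought to 1 mL → factor 1/0.1 = 10
Step 6: 30 μL brought to 0.18 mL → factor 180/30 = 6
Overall dilution factor = 34.571 × 3080 × 22.778 × 37.083 × 10 × 6 = 5.3965 × 10^9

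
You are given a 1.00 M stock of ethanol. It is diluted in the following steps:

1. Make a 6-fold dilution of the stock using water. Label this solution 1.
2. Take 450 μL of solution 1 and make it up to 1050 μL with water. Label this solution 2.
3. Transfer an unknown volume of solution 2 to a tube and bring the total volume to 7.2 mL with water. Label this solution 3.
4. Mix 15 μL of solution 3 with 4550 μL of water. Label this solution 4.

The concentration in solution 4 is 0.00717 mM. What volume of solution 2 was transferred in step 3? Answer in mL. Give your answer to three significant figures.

Step 1: 6-fold → factor 6
Step 2: 450 μL brought to 1050 μL → factor 1050/450 = 2.3333
Step 3: v brought to 7.2 mL → factor = 7.2 mL/v
Step 4: 15 μL + 4550 μL = 4565 μL total → factor 4565/15 = 304.33
Product of known-step factors = 4260.7
Overall factor = 1.00 M / (0.00717 mM) = 1.3947 × 10^5
Step-3 factor = 1.3947 × 10^5 / 4260.7 = 32.734
v = 7.2 mL / 32.734 = 0.220 mL

0.220 mL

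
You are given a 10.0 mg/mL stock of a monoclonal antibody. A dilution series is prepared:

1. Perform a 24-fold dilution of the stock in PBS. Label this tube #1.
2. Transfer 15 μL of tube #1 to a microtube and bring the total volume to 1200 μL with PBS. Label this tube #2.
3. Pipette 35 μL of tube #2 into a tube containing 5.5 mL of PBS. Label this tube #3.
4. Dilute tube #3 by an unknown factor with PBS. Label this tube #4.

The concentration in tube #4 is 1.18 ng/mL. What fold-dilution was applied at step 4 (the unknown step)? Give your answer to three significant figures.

Step 1: 24-fold → factor 24
Step 2: 15 μL brought to 1200 μL → factor 1200/15 = 80
Step 3: 35 μL + 5.5 mL = 5535 μL total → factor 5535/35 = 158.14
Step 4: unknown factor x
Product of known-step factors = 3.0363 × 10^5
Overall factor = 10.0 mg/mL / (1.18 ng/mL) = 8.4746 × 10^6
x = 8.4746 × 10^6 / 3.0363 × 10^5 = 27.9

27.9-fold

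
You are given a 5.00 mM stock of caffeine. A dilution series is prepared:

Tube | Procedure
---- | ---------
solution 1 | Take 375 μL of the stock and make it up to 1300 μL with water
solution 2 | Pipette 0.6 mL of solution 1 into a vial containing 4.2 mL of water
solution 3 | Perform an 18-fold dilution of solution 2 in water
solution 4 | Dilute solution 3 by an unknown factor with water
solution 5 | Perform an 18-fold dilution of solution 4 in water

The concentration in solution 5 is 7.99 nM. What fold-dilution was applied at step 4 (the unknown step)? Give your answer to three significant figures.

69.6-fold

Step 1: 375 μL brought to 1300 μL → factor 1300/375 = 3.4667
Step 2: 0.6 mL + 4.2 mL = 4.8 mL total → factor 4.8/0.6 = 8
Step 3: 18-fold → factor 18
Step 4: unknown factor x
Step 5: 18-fold → factor 18
Product of known-step factors = 8985.6
Overall factor = 5.00 mM / (7.99 nM) = 6.2578 × 10^5
x = 6.2578 × 10^5 / 8985.6 = 69.6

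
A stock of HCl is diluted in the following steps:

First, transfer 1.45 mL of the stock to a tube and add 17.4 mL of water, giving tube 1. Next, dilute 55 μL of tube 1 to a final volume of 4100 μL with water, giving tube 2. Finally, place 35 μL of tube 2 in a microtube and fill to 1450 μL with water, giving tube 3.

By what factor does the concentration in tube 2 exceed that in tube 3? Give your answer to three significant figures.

41.4

Step 1: 1.45 mL + 17.4 mL = 18.85 mL total → factor 18.85/1.45 = 13
Step 2: 55 μL brought to 4100 μL → factor 4100/55 = 74.545
Step 3: 35 μL brought to 1450 μL → factor 1450/35 = 41.429
Dilution factor to tube 2 = 969.09; to tube 3 = 40148
[tube 2]/[tube 3] = (factor to tube 3)/(factor to tube 2) = 40148/969.09 = 41.4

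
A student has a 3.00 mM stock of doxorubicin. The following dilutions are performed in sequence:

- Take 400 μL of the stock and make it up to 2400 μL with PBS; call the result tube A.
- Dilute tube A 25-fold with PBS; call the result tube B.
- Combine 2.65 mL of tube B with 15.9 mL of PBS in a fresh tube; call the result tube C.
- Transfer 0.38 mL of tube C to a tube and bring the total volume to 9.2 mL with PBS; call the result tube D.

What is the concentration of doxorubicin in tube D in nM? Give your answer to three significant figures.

Step 1: 400 μL brought to 2400 μL → factor 2400/400 = 6
Step 2: 25-fold → factor 25
Step 3: 2.65 mL + 15.9 mL = 18.55 mL total → factor 18.55/2.65 = 7
Step 4: 0.38 mL brought to 9.2 mL → factor 9.2/0.38 = 24.211
Overall dilution factor = 6 × 25 × 7 × 24.211 = 25421
Final = 3.00 mM / 25421 = 0.0001180 mM = 118 nM

118 nM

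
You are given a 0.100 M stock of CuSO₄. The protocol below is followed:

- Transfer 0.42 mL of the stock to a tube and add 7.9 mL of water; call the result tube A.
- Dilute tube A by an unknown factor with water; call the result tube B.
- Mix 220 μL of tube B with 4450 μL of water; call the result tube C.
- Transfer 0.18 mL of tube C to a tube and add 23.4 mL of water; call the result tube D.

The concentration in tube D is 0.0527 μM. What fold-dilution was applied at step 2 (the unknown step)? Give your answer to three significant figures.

34.4-fold

Step 1: 0.42 mL + 7.9 mL = 8.32 mL total → factor 8.32/0.42 = 19.81
Step 2: unknown factor x
Step 3: 220 μL + 4450 μL = 4670 μL total → factor 4670/220 = 21.227
Step 4: 0.18 mL + 23.4 mL = 23.58 mL total → factor 23.58/0.18 = 131
Product of known-step factors = 55086
Overall factor = 0.100 M / (0.0527 μM) = 1.8975 × 10^6
x = 1.8975 × 10^6 / 55086 = 34.4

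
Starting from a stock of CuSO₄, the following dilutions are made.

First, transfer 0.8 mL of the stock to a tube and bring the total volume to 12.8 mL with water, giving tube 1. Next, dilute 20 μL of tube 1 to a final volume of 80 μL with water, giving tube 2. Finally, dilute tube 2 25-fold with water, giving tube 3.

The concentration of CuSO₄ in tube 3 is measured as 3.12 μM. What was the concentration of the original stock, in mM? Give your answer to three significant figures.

Step 1: 0.8 mL brought to 12.8 mL → factor 12.8/0.8 = 16
Step 2: 20 μL brought to 80 μL → factor 80/20 = 4
Step 3: 25-fold → factor 25
Overall dilution factor = 16 × 4 × 25 = 1600
Stock = 3.12 μM × 1600 = 4992 μM = 4.99 mM

4.99 mM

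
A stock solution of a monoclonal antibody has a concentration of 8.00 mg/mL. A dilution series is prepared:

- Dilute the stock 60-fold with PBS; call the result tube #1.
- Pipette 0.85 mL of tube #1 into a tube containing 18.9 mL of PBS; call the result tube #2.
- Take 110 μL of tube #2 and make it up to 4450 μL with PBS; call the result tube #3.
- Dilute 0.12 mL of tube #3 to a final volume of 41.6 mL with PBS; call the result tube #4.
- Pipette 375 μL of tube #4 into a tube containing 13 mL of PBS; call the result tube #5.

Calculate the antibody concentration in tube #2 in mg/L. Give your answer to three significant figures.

Step 1: 60-fold → factor 60
Step 2: 0.85 mL + 18.9 mL = 19.75 mL total → factor 19.75/0.85 = 23.235
Dilution factor through tube #2 = 60 × 23.235 = 1394.1
[tube #2] = 8.00 mg/mL / 1394.1 = 0.005738 mg/mL = 5.74 mg/L

5.74 mg/L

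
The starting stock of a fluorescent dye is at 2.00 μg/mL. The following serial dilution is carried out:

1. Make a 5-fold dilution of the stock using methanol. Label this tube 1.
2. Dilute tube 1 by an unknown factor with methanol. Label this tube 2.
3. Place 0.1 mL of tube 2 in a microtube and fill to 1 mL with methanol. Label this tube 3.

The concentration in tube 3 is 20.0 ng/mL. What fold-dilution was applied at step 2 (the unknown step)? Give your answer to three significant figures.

Step 1: 5-fold → factor 5
Step 2: unknown factor x
Step 3: 0.1 mL brought to 1 mL → factor 1/0.1 = 10
Product of known-step factors = 50
Overall factor = 2.00 μg/mL / (20.0 ng/mL) = 100
x = 100 / 50 = 2.00

2.00-fold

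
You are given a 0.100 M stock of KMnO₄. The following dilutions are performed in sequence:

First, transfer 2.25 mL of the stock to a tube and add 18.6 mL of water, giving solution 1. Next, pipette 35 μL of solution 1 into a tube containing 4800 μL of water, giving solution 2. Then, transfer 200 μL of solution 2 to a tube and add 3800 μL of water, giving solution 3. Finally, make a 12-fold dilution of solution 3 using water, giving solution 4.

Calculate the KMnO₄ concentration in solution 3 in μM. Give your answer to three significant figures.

Step 1: 2.25 mL + 18.6 mL = 20.85 mL total → factor 20.85/2.25 = 9.2667
Step 2: 35 μL + 4800 μL = 4835 μL total → factor 4835/35 = 138.14
Step 3: 200 μL + 3800 μL = 4000 μL total → factor 4000/200 = 20
Dilution factor through solution 3 = 9.2667 × 138.14 × 20 = 25602
[solution 3] = 0.100 M / 25602 = 3.906 × 10^-6 M = 3.91 μM

3.91 μM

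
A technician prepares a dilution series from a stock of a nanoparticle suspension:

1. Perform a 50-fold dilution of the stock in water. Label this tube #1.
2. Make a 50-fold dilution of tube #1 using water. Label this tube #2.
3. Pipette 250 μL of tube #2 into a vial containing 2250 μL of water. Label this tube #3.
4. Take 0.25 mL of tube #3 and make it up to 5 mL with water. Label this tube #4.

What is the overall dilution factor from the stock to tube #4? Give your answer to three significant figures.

Step 1: 50-fold → factor 50
Step 2: 50-fold → factor 50
Step 3: 250 μL + 2250 μL = 2500 μL total → factor 2500/250 = 10
Step 4: 0.25 mL brought to 5 mL → factor 5/0.25 = 20
Overall dilution factor = 50 × 50 × 10 × 20 = 5 × 10^5

5.00 × 10^5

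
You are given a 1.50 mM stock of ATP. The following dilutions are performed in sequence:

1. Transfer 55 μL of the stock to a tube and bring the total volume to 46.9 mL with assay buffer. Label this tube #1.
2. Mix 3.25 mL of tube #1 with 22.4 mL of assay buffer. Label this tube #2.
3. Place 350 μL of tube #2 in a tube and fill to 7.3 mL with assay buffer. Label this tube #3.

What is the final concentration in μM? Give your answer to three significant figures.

Step 1: 55 μL brought to 46.9 mL → factor 46900/55 = 852.73
Step 2: 3.25 mL + 22.4 mL = 25.65 mL total → factor 25.65/3.25 = 7.8923
Step 3: 350 μL brought to 7.3 mL → factor 7300/350 = 20.857
Overall dilution factor = 852.73 × 7.8923 × 20.857 = 1.4037 × 10^5
Final = 1.50 mM / 1.4037 × 10^5 = 1.069 × 10^-5 mM = 0.0107 μM

0.0107 μM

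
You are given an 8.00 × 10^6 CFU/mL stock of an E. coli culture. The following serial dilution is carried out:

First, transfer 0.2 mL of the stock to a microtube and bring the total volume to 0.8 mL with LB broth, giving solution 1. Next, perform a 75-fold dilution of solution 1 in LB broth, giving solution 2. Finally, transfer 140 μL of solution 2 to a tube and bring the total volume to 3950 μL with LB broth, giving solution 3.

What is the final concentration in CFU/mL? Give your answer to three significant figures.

945 CFU/mL

Step 1: 0.2 mL brought to 0.8 mL → factor 0.8/0.2 = 4
Step 2: 75-fold → factor 75
Step 3: 140 μL brought to 3950 μL → factor 3950/140 = 28.214
Overall dilution factor = 4 × 75 × 28.214 = 8464.3
Final = 8.00 × 10^6 CFU/mL / 8464.3 = 945 CFU/mL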